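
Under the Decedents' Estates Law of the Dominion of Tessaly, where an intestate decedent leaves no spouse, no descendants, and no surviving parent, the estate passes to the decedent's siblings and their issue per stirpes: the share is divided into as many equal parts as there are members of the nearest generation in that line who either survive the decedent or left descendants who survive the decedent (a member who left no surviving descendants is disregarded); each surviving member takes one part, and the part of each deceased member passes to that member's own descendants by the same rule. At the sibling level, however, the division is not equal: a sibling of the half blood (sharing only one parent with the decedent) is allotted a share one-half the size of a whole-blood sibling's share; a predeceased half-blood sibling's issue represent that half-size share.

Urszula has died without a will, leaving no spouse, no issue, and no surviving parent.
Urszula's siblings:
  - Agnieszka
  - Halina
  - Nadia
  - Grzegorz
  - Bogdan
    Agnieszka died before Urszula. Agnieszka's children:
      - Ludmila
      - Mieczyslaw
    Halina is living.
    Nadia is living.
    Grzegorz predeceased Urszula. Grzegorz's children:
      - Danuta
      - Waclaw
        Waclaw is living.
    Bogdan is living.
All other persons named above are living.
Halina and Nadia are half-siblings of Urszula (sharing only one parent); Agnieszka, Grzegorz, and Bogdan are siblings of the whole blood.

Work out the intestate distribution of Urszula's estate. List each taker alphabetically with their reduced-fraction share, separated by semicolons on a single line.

No spouse, descendants, or parent survives, so the estate passes to Urszula's siblings per stirpes.
Half-blood siblings count for one-half the weight of whole-blood siblings at the initial division.
Dividing 1 in proportion to weights (total weight 4): Agnieszka (weight 1) → 1/4; Halina (weight 1/2) → 1/8; Nadia (weight 1/2) → 1/8; Grzegorz (weight 1) → 1/4; Bogdan (weight 1) → 1/4.
Agnieszka predeceased; the 1/4 allotted to Agnieszka's branch passes to Agnieszka's issue by representation.
The 1/4 is divided into 2 equal shares of 1/8 among Ludmila, Mieczyslaw.
Ludmila is living and takes 1/8.
Mieczyslaw is living and takes 1/8.
Halina is living and takes 1/8.
Nadia is living and takes 1/8.
Grzegorz predeceased; the 1/4 allotted to Grzegorz's branch passes to Grzegorz's issue by representation.
The 1/4 is divided into 2 equal shares of 1/8 among Danuta, Waclaw.
Danuta is living and takes 1/8.
Waclaw is living and takes 1/8.
Bogdan is living and takes 1/4.

Bogdan 1/4; Danuta 1/8; Halina 1/8; Ludmila 1/8; Mieczyslaw 1/8; Nadia 1/8; Waclaw 1/8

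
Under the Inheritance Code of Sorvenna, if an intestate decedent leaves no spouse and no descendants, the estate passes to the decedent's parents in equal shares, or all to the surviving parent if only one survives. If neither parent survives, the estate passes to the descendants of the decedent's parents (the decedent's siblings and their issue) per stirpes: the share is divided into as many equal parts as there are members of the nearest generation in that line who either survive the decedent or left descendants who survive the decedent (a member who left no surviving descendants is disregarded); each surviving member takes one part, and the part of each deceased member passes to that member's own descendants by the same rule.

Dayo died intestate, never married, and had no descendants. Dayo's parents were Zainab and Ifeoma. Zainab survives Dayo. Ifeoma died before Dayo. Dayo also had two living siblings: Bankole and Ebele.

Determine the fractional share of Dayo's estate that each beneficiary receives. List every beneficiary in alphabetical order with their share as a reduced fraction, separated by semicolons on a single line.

Only one parent, Zainab, survives, so Zainab takes the entire estate. The siblings take nothing because a surviving parent has priority.

Zainab 1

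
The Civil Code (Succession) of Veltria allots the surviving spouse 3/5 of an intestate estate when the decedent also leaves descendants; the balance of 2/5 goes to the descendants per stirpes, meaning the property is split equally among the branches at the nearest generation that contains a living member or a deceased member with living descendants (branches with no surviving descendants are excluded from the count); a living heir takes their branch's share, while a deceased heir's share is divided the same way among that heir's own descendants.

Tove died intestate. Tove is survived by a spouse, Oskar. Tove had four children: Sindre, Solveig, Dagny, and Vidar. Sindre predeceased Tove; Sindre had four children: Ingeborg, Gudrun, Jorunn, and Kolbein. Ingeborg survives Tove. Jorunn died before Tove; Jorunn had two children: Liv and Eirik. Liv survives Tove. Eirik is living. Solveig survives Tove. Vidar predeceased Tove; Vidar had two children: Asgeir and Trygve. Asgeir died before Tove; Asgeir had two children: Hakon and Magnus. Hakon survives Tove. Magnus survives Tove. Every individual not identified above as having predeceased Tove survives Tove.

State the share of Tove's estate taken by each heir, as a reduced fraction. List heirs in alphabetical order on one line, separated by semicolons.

Oskar, as surviving spouse, takes 3/5.
The remaining 2/5 passes to Tove's descendants per stirpes.
The 2/5 is divided into 4 equal shares of 1/10 among Sindre, Solveig, Dagny, Vidar.
Sindre predeceased; the 1/10 allotted to Sindre's branch passes to Sindre's issue by representation.
The 1/10 is divided into 4 equal shares of 1/40 among Ingeborg, Gudrun, Jorunn, Kolbein.
Ingeborg is living and takes 1/40.
Gudrun is living and takes 1/40.
Jorunn predeceased; the 1/40 allotted to Jorunn's branch passes to Jorunn's issue by representation.
The 1/40 is divided into 2 equal shares of 1/80 among Liv, Eirik.
Liv is living and takes 1/80.
Eirik is living and takes 1/80.
Kolbein is living and takes 1/40.
Solveig is living and takes 1/10.
Dagny is living and takes 1/10.
Vidar predeceased; the 1/10 allotted to Vidar's branch passes to Vidar's issue by representation.
The 1/10 is divided into 2 equal shares of 1/20 among Asgeir, Trygve.
Asgeir predeceased; the 1/20 allotted to Asgeir's branch passes to Asgeir's issue by representation.
The 1/20 is divided into 2 equal shares of 1/40 among Hakon, Magnus.
Hakon is living and takes 1/40.
Magnus is living and takes 1/40.
Trygve is living and takes 1/20.

Dagny 1/10; Eirik 1/80; Gudrun 1/40; Hakon 1/40; Ingeborg 1/40; Kolbein 1/40; Liv 1/80; Magnus 1/40; Oskar 3/5; Solveig 1/10; Trygve 1/20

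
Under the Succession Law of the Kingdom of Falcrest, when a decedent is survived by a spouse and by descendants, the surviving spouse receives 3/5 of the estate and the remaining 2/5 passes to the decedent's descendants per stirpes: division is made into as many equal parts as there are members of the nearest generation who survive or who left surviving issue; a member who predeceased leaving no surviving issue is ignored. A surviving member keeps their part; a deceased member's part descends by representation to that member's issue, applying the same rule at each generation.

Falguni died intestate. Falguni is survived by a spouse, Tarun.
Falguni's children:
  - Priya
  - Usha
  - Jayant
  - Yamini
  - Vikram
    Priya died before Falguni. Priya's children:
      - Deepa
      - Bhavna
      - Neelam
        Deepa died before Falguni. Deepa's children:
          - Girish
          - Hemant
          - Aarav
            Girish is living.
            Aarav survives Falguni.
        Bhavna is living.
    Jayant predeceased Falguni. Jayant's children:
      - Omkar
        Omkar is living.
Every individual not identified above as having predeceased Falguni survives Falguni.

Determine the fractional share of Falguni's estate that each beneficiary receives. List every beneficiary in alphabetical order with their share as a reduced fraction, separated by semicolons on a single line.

Aarav 2/225; Bhavna 2/75; Girish 2/225; Hemant 2/225; Neelam 2/75; Omkar 2/25; Tarun 3/5; Usha 2/25; Vikram 2/25; Yamini 2/25

Tarun, as surviving spouse, takes 3/5.
The remaining 2/5 passes to Falguni's descendants per stirpes.
The 2/5 is divided into 5 equal shares of 2/25 among Priya, Usha, Jayant, Yamini, Vikram.
Priya predeceased; the 2/25 allotted to Priya's branch passes to Priya's issue by representation.
The 2/25 is divided into 3 equal shares of 2/75 among Deepa, Bhavna, Neelam.
Deepa predeceased; the 2/75 allotted to Deepa's branch passes to Deepa's issue by representation.
The 2/75 is divided into 3 equal shares of 2/225 among Girish, Hemant, Aarav.
Girish is living and takes 2/225.
Hemant is living and takes 2/225.
Aarav is living and takes 2/225.
Bhavna is living and takes 2/75.
Neelam is living and takes 2/75.
Usha is living and takes 2/25.
Jayant predeceased; the 2/25 allotted to Jayant's branch passes to Jayant's issue by representation.
Omkar is the sole taker at this level and receives the full 2/25.
Yamini is living and takes 2/25.
Vikram is living and takes 2/25.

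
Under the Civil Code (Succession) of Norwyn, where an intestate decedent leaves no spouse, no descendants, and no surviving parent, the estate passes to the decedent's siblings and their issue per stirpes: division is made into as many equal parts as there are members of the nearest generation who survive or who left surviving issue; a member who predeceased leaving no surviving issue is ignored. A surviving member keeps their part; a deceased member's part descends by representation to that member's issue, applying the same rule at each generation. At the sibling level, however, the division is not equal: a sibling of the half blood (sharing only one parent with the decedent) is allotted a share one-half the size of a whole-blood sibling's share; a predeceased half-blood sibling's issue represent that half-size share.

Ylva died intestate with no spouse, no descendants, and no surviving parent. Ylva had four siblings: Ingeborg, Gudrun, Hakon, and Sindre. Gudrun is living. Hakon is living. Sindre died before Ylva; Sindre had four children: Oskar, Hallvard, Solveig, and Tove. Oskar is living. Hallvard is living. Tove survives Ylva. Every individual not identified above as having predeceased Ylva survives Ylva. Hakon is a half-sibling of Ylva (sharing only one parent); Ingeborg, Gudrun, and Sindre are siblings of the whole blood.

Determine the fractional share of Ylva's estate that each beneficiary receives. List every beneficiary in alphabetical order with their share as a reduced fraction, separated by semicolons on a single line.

No spouse, descendants, or parent survives, so the estate passes to Ylva's siblings per stirpes.
Half-blood siblings count for one-half the weight of whole-blood siblings at the initial division.
Dividing 1 in proportion to weights (total weight 7/2): Ingeborg (weight 1) → 2/7; Gudrun (weight 1) → 2/7; Hakon (weight 1/2) → 1/7; Sindre (weight 1) → 2/7.
Ingeborg is living and takes 2/7.
Gudrun is living and takes 2/7.
Hakon is living and takes 1/7.
Sindre predeceased; the 2/7 allotted to Sindre's branch passes to Sindre's issue by representation.
The 2/7 is divided into 4 equal shares of 1/14 among Oskar, Hallvard, Solveig, Tove.
Oskar is living and takes 1/14.
Hallvard is living and takes 1/14.
Solveig is living and takes 1/14.
Tove is living and takes 1/14.

Gudrun 2/7; Hakon 1/7; Hallvard 1/14; Ingeborg 2/7; Oskar 1/14; Solveig 1/14; Tove 1/14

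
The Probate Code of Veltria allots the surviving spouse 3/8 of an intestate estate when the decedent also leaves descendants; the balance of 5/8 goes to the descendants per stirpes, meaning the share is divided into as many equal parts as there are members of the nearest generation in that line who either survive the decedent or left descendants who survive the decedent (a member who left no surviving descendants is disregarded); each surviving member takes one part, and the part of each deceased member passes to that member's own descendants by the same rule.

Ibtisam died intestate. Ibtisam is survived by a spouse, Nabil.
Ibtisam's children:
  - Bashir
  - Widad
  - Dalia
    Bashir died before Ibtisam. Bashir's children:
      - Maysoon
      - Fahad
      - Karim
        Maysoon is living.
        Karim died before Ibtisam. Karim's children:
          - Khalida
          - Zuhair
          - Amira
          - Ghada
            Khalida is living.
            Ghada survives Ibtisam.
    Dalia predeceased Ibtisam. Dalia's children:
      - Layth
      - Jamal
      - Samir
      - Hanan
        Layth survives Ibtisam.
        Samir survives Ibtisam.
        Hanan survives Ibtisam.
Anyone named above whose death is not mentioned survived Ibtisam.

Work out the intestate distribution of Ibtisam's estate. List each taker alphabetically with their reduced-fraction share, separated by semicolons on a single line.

Amira 5/288; Fahad 5/72; Ghada 5/288; Hanan 5/96; Jamal 5/96; Khalida 5/288; Layth 5/96; Maysoon 5/72; Nabil 3/8; Samir 5/96; Widad 5/24; Zuhair 5/288

Nabil, as surviving spouse, takes 3/8.
The remaining 5/8 passes to Ibtisam's descendants per stirpes.
The 5/8 is divided into 3 equal shares of 5/24 among Bashir, Widad, Dalia.
Bashir predeceased; the 5/24 allotted to Bashir's branch passes to Bashir's issue by representation.
The 5/24 is divided into 3 equal shares of 5/72 among Maysoon, Fahad, Karim.
Maysoon is living and takes 5/72.
Fahad is living and takes 5/72.
Karim predeceased; the 5/72 allotted to Karim's branch passes to Karim's issue by representation.
The 5/72 is divided into 4 equal shares of 5/288 among Khalida, Zuhair, Amira, Ghada.
Khalida is living and takes 5/288.
Zuhair is living and takes 5/288.
Amira is living and takes 5/288.
Ghada is living and takes 5/288.
Widad is living and takes 5/24.
Dalia predeceased; the 5/24 allotted to Dalia's branch passes to Dalia's issue by representation.
The 5/24 is divided into 4 equal shares of 5/96 among Layth, Jamal, Samir, Hanan.
Layth is living and takes 5/96.
Jamal is living and takes 5/96.
Samir is living and takes 5/96.
Hanan is living and takes 5/96.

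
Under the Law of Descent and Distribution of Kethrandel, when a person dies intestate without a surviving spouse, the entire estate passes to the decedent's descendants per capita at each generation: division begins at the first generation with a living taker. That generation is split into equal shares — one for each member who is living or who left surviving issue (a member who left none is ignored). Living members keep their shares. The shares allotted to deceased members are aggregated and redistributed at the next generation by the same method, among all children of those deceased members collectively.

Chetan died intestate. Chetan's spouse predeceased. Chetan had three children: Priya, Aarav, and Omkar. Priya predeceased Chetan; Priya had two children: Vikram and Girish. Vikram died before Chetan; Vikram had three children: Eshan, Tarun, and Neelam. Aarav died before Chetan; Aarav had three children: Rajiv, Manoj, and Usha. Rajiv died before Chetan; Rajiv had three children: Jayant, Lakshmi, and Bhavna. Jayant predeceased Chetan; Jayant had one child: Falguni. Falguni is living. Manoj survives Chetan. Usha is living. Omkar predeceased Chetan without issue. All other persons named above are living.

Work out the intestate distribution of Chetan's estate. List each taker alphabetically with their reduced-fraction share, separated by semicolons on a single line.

Bhavna 1/15; Eshan 1/15; Falguni 1/15; Girish 1/5; Lakshmi 1/15; Manoj 1/5; Neelam 1/15; Tarun 1/15; Usha 1/5

There is no surviving spouse, so the entire estate passes to Chetan's descendants per capita at each generation.
No one at generation 1 (Priya, Aarav) is living; moving to the next generation.
At generation 2 (Vikram, Girish, Rajiv, Manoj, Usha) there are 5 shares of (1)/5 = 1/5 each.
Living: Girish, Manoj, and Usha — each takes 1/5.
Deceased: Vikram and Rajiv. Their combined 2/5 is pooled and carried to generation 3.
At generation 3 (Eshan, Tarun, Neelam, Jayant, Lakshmi, Bhavna) there are 6 shares of (2/5)/6 = 1/15 each.
Living: Eshan, Tarun, Neelam, Lakshmi, and Bhavna — each takes 1/15.
Deceased: Jayant. That 1/15 share is carried to generation 4.
At generation 4 (Falguni) there are 1 shares of (1/15)/1 = 1/15 each.
Living: Falguni — each takes 1/15.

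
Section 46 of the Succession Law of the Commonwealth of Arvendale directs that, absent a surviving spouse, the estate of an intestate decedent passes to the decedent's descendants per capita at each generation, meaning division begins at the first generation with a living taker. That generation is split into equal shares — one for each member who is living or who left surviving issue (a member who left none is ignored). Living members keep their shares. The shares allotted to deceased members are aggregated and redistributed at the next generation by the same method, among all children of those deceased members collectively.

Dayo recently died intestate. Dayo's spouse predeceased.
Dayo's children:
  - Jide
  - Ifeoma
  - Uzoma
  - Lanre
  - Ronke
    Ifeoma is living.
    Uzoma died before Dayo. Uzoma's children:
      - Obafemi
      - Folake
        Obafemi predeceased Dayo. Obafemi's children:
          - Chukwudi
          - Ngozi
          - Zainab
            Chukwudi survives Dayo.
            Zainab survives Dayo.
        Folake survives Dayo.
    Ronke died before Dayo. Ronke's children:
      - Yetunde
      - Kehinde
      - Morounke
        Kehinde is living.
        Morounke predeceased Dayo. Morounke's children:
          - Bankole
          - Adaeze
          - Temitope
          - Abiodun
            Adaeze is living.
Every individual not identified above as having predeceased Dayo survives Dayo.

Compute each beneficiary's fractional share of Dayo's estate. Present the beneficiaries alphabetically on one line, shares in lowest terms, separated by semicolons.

There is no surviving spouse, so the entire estate passes to Dayo's descendants per capita at each generation.
At generation 1 (Jide, Ifeoma, Uzoma, Lanre, Ronke) there are 5 shares of (1)/5 = 1/5 each.
Living: Jide, Ifeoma, and Lanre — each takes 1/5.
Deceased: Uzoma and Ronke. Their combined 2/5 is pooled and carried to generation 2.
At generation 2 (Obafemi, Folake, Yetunde, Kehinde, Morounke) there are 5 shares of (2/5)/5 = 2/25 each.
Living: Folake, Yetunde, and Kehinde — each takes 2/25.
Deceased: Obafemi and Morounke. Their combined 4/25 is pooled and carried to generation 3.
At generation 3 (Chukwudi, Ngozi, Zainab, Bankole, Adaeze, Temitope, Abiodun) there are 7 shares of (4/25)/7 = 4/175 each.
Living: Chukwudi, Ngozi, Zainab, Bankole, Adaeze, Temitope, and Abiodun — each takes 4/175.

Abiodun 4/175; Adaeze 4/175; Bankole 4/175; Chukwudi 4/175; Folake 2/25; Ifeoma 1/5; Jide 1/5; Kehinde 2/25; Lanre 1/5; Ngozi 4/175; Temitope 4/175; Yetunde 2/25; Zainab 4/175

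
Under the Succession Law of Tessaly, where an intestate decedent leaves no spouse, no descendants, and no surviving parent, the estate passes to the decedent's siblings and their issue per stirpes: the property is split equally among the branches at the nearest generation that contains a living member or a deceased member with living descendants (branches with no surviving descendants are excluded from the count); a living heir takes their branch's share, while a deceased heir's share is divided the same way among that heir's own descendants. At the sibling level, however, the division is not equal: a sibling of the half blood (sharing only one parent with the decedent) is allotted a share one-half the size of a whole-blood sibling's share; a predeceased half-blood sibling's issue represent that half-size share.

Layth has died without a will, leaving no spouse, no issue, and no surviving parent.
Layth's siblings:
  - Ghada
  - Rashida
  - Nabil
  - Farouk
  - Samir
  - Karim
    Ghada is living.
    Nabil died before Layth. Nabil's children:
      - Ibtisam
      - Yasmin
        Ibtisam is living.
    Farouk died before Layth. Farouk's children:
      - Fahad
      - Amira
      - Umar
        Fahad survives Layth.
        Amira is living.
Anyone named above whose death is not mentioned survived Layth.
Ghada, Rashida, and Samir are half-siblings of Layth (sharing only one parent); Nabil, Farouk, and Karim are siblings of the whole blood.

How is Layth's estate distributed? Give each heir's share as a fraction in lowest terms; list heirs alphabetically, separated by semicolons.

No spouse, descendants, or parent survives, so the estate passes to Layth's siblings per stirpes.
Half-blood siblings count for one-half the weight of whole-blood siblings at the initial division.
Dividing 1 in proportion to weights (total weight 9/2): Ghada (weight 1/2) → 1/9; Rashida (weight 1/2) → 1/9; Nabil (weight 1) → 2/9; Farouk (weight 1) → 2/9; Samir (weight 1/2) → 1/9; Karim (weight 1) → 2/9.
Ghada is living and takes 1/9.
Rashida is living and takes 1/9.
Nabil predeceased; the 2/9 allotted to Nabil's branch passes to Nabil's issue by representation.
The 2/9 is divided into 2 equal shares of 1/9 among Ibtisam, Yasmin.
Ibtisam is living and takes 1/9.
Yasmin is living and takes 1/9.
Farouk predeceased; the 2/9 allotted to Farouk's branch passes to Farouk's issue by representation.
The 2/9 is divided into 3 equal shares of 2/27 among Fahad, Amira, Umar.
Fahad is living and takes 2/27.
Amira is living and takes 2/27.
Umar is living and takes 2/27.
Samir is living and takes 1/9.
Karim is living and takes 2/9.

Amira 2/27; Fahad 2/27; Ghada 1/9; Ibtisam 1/9; Karim 2/9; Rashida 1/9; Samir 1/9; Umar 2/27; Yasmin 1/9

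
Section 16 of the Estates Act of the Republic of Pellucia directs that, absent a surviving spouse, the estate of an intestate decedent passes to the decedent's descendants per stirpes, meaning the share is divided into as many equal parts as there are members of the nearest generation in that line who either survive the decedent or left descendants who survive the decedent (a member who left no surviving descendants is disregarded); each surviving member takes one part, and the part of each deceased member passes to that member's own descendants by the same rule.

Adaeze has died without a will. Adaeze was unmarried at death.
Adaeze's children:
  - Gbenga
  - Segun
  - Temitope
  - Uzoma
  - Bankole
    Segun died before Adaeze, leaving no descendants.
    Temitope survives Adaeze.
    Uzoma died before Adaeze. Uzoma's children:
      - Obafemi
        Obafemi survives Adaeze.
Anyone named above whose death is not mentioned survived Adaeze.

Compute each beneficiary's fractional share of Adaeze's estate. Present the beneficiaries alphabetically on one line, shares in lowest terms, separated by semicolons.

There is no surviving spouse, so the entire estate passes to Adaeze's descendants per stirpes.
Segun left no surviving issue, so that branch lapses and is disregarded.
The estate is divided into 4 equal shares of 1/4 among Gbenga, Temitope, Uzoma, Bankole.
Gbenga is living and takes 1/4.
Temitope is living and takes 1/4.
Uzoma predeceased; the 1/4 allotted to Uzoma's branch passes to Uzoma's issue by representation.
Obafemi is the sole taker at this level and receives the full 1/4.
Bankole is living and takes 1/4.

Bankole 1/4; Gbenga 1/4; Obafemi 1/4; Temitope 1/4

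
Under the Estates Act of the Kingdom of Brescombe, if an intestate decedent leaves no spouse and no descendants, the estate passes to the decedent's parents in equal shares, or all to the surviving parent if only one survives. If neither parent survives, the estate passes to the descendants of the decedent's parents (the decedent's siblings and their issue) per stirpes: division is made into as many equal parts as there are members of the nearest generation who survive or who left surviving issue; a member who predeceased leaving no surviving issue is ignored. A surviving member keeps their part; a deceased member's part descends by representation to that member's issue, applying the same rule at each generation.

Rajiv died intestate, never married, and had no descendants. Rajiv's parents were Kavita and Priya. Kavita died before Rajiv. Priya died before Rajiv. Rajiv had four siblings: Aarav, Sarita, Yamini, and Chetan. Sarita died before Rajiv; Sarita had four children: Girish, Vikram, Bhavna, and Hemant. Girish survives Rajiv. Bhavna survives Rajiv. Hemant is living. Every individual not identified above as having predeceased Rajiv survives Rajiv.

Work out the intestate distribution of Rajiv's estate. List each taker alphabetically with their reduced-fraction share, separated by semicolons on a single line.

Aarav 1/4; Bhavna 1/16; Chetan 1/4; Girish 1/16; Hemant 1/16; Vikram 1/16; Yamini 1/4

Neither parent survives and there are no descendants, so the estate passes to Rajiv's siblings and their issue per stirpes.
The estate is divided into 4 equal shares of 1/4 among Aarav, Sarita, Yamini, Chetan.
Aarav is living and takes 1/4.
Sarita predeceased; the 1/4 allotted to Sarita's branch passes to Sarita's issue by representation.
The 1/4 is divided into 4 equal shares of 1/16 among Girish, Vikram, Bhavna, Hemant.
Girish is living and takes 1/16.
Vikram is living and takes 1/16.
Bhavna is living and takes 1/16.
Hemant is living and takes 1/16.
Yamini is living and takes 1/4.
Chetan is living and takes 1/4.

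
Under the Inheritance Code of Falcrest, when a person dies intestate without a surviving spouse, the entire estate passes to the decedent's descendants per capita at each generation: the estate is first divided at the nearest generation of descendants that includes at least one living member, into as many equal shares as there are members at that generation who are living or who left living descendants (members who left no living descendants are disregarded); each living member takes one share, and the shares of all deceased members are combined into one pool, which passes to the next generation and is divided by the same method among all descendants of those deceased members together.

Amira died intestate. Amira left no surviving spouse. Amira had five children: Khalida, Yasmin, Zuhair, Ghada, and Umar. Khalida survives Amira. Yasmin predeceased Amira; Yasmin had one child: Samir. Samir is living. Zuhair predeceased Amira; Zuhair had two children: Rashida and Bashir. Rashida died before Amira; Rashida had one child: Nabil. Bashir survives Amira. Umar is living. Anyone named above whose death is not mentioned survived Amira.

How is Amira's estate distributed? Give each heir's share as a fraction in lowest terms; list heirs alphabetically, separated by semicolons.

There is no surviving spouse, so the entire estate passes to Amira's descendants per capita at each generation.
At generation 1 (Khalida, Yasmin, Zuhair, Ghada, Umar) there are 5 shares of (1)/5 = 1/5 each.
Living: Khalida, Ghada, and Umar — each takes 1/5.
Deceased: Yasmin and Zuhair. Their combined 2/5 is pooled and carried to generation 2.
At generation 2 (Samir, Rashida, Bashir) there are 3 shares of (2/5)/3 = 2/15 each.
Living: Samir and Bashir — each takes 2/15.
Deceased: Rashida. That 2/15 share is carried to generation 3.
At generation 3 (Nabil) there are 1 shares of (2/15)/1 = 2/15 each.
Living: Nabil — each takes 2/15.

Bashir 2/15; Ghada 1/5; Khalida 1/5; Nabil 2/15; Samir 2/15; Umar 1/5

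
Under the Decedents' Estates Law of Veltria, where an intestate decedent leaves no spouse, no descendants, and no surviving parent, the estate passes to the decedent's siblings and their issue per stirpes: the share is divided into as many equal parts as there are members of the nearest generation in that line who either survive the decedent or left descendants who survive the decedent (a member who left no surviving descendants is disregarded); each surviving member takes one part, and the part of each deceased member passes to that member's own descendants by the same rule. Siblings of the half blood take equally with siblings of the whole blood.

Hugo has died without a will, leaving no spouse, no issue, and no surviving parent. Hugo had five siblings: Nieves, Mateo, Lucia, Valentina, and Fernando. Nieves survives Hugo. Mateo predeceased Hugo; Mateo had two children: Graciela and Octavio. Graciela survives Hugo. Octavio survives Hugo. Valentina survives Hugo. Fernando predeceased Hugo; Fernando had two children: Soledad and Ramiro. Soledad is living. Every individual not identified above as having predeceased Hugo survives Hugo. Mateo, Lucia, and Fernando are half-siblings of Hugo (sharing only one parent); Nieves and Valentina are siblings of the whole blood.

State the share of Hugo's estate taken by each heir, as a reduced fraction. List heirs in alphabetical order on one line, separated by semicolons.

Graciela 1/10; Lucia 1/5; Nieves 1/5; Octavio 1/10; Ramiro 1/10; Soledad 1/10; Valentina 1/5

No spouse, descendants, or parent survives, so the estate passes to Hugo's siblings per stirpes.
Half-blood and whole-blood siblings take equally under the stated rule.
The estate is divided into 5 equal shares of 1/5 among Nieves, Mateo, Lucia, Valentina, Fernando.
Nieves is living and takes 1/5.
Mateo predeceased; the 1/5 allotted to Mateo's branch passes to Mateo's issue by representation.
The 1/5 is divided into 2 equal shares of 1/10 among Graciela, Octavio.
Graciela is living and takes 1/10.
Octavio is living and takes 1/10.
Lucia is living and takes 1/5.
Valentina is living and takes 1/5.
Fernando predeceased; the 1/5 allotted to Fernando's branch passes to Fernando's issue by representation.
The 1/5 is divided into 2 equal shares of 1/10 among Soledad, Ramiro.
Soledad is living and takes 1/10.
Ramiro is living and takes 1/10.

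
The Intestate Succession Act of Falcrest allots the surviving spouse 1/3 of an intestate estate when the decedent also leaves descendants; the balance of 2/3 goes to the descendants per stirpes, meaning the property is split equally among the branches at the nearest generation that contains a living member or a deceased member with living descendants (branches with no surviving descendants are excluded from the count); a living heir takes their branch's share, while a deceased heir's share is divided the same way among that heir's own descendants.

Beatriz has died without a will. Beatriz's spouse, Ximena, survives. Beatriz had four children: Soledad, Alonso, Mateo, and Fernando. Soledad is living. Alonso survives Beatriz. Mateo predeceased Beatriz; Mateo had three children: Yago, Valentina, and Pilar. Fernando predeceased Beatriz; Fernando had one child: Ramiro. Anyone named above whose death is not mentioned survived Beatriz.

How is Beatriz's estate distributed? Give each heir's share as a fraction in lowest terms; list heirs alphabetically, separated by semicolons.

Ximena, as surviving spouse, takes 1/3.
The remaining 2/3 passes to Beatriz's descendants per stirpes.
The 2/3 is divided into 4 equal shares of 1/6 among Soledad, Alonso, Mateo, Fernando.
Soledad is living and takes 1/6.
Alonso is living and takes 1/6.
Mateo predeceased; the 1/6 allotted to Mateo's branch passes to Mateo's issue by representation.
The 1/6 is divided into 3 equal shares of 1/18 among Yago, Valentina, Pilar.
Yago is living and takes 1/18.
Valentina is living and takes 1/18.
Pilar is living and takes 1/18.
Fernando predeceased; the 1/6 allotted to Fernando's branch passes to Fernando's issue by representation.
Ramiro is the sole taker at this level and receives the full 1/6.

Alonso 1/6; Pilar 1/18; Ramiro 1/6; Soledad 1/6; Valentina 1/18; Ximena 1/3; Yago 1/18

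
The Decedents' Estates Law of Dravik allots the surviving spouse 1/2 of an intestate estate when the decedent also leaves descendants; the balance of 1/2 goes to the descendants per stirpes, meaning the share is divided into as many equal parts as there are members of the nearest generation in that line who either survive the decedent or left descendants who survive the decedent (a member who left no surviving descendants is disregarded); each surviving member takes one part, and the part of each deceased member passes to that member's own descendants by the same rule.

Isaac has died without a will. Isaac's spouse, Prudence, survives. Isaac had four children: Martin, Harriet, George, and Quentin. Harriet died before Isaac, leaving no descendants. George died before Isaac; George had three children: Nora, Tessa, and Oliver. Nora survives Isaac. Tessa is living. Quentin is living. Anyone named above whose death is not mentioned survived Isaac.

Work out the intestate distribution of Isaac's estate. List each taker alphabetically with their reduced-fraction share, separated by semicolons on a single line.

Martin 1/6; Nora 1/18; Oliver 1/18; Prudence 1/2; Quentin 1/6; Tessa 1/18

Prudence, as surviving spouse, takes 1/2.
The remaining 1/2 passes to Isaac's descendants per stirpes.
Harriet left no surviving issue, so that branch lapses and is disregarded.
The 1/2 is divided into 3 equal shares of 1/6 among Martin, George, Quentin.
Martin is living and takes 1/6.
George predeceased; the 1/6 allotted to George's branch passes to George's issue by representation.
The 1/6 is divided into 3 equal shares of 1/18 among Nora, Tessa, Oliver.
Nora is living and takes 1/18.
Tessa is living and takes 1/18.
Oliver is living and takes 1/18.
Quentin is living and takes 1/6.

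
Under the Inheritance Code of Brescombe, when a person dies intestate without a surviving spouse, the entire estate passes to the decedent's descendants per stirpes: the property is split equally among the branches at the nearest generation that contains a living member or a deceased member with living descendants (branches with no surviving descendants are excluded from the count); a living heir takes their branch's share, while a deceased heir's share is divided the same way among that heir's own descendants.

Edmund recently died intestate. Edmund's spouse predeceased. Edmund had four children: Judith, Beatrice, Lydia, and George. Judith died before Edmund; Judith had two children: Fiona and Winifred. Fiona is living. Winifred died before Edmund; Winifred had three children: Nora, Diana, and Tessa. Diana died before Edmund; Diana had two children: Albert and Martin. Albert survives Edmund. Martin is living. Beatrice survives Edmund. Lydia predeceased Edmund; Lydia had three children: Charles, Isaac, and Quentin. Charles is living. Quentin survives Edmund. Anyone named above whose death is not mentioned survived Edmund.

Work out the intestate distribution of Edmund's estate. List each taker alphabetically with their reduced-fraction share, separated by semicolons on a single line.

There is no surviving spouse, so the entire estate passes to Edmund's descendants per stirpes.
The estate is divided into 4 equal shares of 1/4 among Judith, Beatrice, Lydia, George.
Judith predeceased; the 1/4 allotted to Judith's branch passes to Judith's issue by representation.
The 1/4 is divided into 2 equal shares of 1/8 among Fiona, Winifred.
Fiona is living and takes 1/8.
Winifred predeceased; the 1/8 allotted to Winifred's branch passes to Winifred's issue by representation.
The 1/8 is divided into 3 equal shares of 1/24 among Nora, Diana, Tessa.
Nora is living and takes 1/24.
Diana predeceased; the 1/24 allotted to Diana's branch passes to Diana's issue by representation.
The 1/24 is divided into 2 equal shares of 1/48 among Albert, Martin.
Albert is living and takes 1/48.
Martin is living and takes 1/48.
Tessa is living and takes 1/24.
Beatrice is living and takes 1/4.
Lydia predeceased; the 1/4 allotted to Lydia's branch passes to Lydia's issue by representation.
The 1/4 is divided into 3 equal shares of 1/12 among Charles, Isaac, Quentin.
Charles is living and takes 1/12.
Isaac is living and takes 1/12.
Quentin is living and takes 1/12.
George is living and takes 1/4.

Albert 1/48; Beatrice 1/4; Charles 1/12; Fiona 1/8; George 1/4; Isaac 1/12; Martin 1/48; Nora 1/24; Quentin 1/12; Tessa 1/24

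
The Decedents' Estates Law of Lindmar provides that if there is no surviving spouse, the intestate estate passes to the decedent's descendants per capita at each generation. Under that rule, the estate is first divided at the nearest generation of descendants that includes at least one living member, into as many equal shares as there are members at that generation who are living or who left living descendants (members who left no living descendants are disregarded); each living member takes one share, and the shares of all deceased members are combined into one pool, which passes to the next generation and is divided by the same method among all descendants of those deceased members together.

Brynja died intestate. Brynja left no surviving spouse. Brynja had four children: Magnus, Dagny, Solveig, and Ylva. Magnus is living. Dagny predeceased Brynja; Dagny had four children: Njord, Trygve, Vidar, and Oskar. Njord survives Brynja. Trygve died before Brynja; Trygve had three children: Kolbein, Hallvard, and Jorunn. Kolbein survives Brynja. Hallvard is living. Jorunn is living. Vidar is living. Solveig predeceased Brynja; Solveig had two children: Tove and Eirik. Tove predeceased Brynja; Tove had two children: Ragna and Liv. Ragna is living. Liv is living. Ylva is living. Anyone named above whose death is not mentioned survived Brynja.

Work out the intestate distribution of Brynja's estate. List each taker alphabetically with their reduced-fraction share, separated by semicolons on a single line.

There is no surviving spouse, so the entire estate passes to Brynja's descendants per capita at each generation.
At generation 1 (Magnus, Dagny, Solveig, Ylva) there are 4 shares of (1)/4 = 1/4 each.
Living: Magnus and Ylva — each takes 1/4.
Deceased: Dagny and Solveig. Their combined 1/2 is pooled and carried to generation 2.
At generation 2 (Njord, Trygve, Vidar, Oskar, Tove, Eirik) there are 6 shares of (1/2)/6 = 1/12 each.
Living: Njord, Vidar, Oskar, and Eirik — each takes 1/12.
Deceased: Trygve and Tove. Their combined 1/6 is pooled and carried to generation 3.
At generation 3 (Kolbein, Hallvard, Jorunn, Ragna, Liv) there are 5 shares of (1/6)/5 = 1/30 each.
Living: Kolbein, Hallvard, Jorunn, Ragna, and Liv — each takes 1/30.

Eirik 1/12; Hallvard 1/30; Jorunn 1/30; Kolbein 1/30; Liv 1/30; Magnus 1/4; Njord 1/12; Oskar 1/12; Ragna 1/30; Vidar 1/12; Ylva 1/4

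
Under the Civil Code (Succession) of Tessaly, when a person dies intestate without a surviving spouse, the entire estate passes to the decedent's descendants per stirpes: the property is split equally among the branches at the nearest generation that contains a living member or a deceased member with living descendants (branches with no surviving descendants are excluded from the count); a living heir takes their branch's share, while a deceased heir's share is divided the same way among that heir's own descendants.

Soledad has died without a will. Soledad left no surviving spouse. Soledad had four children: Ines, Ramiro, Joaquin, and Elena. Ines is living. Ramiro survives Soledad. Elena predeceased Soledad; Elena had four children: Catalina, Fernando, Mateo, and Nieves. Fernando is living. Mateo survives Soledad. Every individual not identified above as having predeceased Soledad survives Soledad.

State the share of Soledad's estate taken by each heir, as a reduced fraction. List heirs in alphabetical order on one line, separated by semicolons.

Catalina 1/16; Fernando 1/16; Ines 1/4; Joaquin 1/4; Mateo 1/16; Nieves 1/16; Ramiro 1/4

There is no surviving spouse, so the entire estate passes to Soledad's descendants per stirpes.
The estate is divided into 4 equal shares of 1/4 among Ines, Ramiro, Joaquin, Elena.
Ines is living and takes 1/4.
Ramiro is living and takes 1/4.
Joaquin is living and takes 1/4.
Elena predeceased; the 1/4 allotted to Elena's branch passes to Elena's issue by representation.
The 1/4 is divided into 4 equal shares of 1/16 among Catalina, Fernando, Mateo, Nieves.
Catalina is living and takes 1/16.
Fernando is living and takes 1/16.
Mateo is living and takes 1/16.
Nieves is living and takes 1/16.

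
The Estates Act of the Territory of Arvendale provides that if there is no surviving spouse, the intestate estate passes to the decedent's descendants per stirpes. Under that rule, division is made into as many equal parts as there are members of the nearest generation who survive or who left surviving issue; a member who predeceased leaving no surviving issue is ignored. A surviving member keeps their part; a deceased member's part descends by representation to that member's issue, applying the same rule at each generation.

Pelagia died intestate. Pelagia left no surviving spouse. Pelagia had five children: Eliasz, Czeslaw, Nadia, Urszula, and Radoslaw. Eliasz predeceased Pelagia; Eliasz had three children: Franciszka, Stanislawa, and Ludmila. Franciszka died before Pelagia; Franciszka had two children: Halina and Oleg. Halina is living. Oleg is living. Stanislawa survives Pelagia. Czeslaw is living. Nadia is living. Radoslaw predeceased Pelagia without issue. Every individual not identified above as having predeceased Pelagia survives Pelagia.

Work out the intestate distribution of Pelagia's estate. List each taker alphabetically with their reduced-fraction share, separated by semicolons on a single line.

Czeslaw 1/4; Halina 1/24; Ludmila 1/12; Nadia 1/4; Oleg 1/24; Stanislawa 1/12; Urszula 1/4

There is no surviving spouse, so the entire estate passes to Pelagia's descendants per stirpes.
Radoslaw left no surviving issue, so that branch lapses and is disregarded.
The estate is divided into 4 equal shares of 1/4 among Eliasz, Czeslaw, Nadia, Urszula.
Eliasz predeceased; the 1/4 allotted to Eliasz's branch passes to Eliasz's issue by representation.
The 1/4 is divided into 3 equal shares of 1/12 among Franciszka, Stanislawa, Ludmila.
Franciszka predeceased; the 1/12 allotted to Franciszka's branch passes to Franciszka's issue by representation.
The 1/12 is divided into 2 equal shares of 1/24 among Halina, Oleg.
Halina is living and takes 1/24.
Oleg is living and takes 1/24.
Stanislawa is living and takes 1/12.
Ludmila is living and takes 1/12.
Czeslaw is living and takes 1/4.
Nadia is living and takes 1/4.
Urszula is living and takes 1/4.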